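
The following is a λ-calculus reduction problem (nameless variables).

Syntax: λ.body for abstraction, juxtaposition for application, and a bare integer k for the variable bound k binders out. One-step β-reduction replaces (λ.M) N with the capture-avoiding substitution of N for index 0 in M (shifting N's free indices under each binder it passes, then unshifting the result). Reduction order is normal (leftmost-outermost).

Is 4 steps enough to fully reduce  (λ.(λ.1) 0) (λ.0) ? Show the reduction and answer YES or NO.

  start: (λ.(λ.1) 0) (λ.0)
  step 1: (λ.λ.0) (λ.0)
  step 2: λ.0

Answer: YES — reaches normal form λ.0 in 2 ≤ 4 steps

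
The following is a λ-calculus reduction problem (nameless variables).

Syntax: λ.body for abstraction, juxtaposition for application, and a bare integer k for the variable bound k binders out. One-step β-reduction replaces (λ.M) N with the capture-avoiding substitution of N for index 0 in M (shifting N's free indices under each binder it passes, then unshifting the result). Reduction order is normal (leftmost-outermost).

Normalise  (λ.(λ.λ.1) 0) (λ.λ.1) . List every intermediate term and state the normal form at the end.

Answer: normal form = λ.λ.λ.1  (in 2 steps)

Reduction:
  start: (λ.(λ.λ.1) 0) (λ.λ.1)
  step 1: (λ.λ.1) (λ.λ.1)
  step 2: λ.λ.λ.1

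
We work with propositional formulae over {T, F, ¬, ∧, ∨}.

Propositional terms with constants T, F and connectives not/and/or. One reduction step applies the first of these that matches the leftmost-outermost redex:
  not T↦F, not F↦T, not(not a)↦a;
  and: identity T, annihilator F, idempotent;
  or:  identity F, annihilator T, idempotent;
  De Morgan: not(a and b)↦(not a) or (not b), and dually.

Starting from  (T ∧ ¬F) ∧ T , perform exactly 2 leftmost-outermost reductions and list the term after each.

  start: (T ∧ ¬F) ∧ T
  step 1: T ∧ ¬F
  step 2: ¬F

Answer: after 2 steps: ¬F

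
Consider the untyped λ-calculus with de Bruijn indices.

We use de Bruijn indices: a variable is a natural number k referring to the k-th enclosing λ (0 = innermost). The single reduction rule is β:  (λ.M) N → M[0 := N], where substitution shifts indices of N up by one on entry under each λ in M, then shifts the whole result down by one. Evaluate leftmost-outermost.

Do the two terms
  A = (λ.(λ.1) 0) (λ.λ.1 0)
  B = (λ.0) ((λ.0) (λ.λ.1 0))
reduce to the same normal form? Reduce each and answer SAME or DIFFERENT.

Term A:
  start: (λ.(λ.1) 0) (λ.λ.1 0)
  [1] (λ.λ.λ.1 0) (λ.λ.1 0)
  [2] λ.λ.1 0

Term B:
  start: (λ.0) ((λ.0) (λ.λ.1 0))
  [1] (λ.0) (λ.λ.1 0)
  [2] λ.λ.1 0

Answer: SAME — A ⇓ λ.λ.1 0, B ⇓ λ.λ.1 0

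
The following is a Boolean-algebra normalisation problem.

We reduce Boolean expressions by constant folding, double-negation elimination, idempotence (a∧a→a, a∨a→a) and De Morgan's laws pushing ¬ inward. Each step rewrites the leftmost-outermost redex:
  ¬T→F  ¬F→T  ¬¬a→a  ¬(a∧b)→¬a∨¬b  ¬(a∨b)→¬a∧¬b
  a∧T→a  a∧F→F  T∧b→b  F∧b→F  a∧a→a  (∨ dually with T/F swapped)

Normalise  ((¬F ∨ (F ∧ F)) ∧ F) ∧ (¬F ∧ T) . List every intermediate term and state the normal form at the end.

  start: ((¬F ∨ (F ∧ F)) ∧ F) ∧ (¬F ∧ T)
  [1] F ∧ (¬F ∧ T)
  [2] F

Answer: normal form = F  (in 2 steps)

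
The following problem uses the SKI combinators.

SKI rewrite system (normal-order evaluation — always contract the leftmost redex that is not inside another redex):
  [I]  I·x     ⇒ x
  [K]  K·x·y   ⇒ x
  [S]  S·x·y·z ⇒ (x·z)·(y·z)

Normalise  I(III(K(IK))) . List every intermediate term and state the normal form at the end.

Answer: normal form = KK  (in 5 steps)

Derivation:
  start: I(III(K(IK)))
  [1] III(K(IK))
  [2] II(K(IK))
  [3] I(K(IK))
  [4] K(IK)
  [5] KK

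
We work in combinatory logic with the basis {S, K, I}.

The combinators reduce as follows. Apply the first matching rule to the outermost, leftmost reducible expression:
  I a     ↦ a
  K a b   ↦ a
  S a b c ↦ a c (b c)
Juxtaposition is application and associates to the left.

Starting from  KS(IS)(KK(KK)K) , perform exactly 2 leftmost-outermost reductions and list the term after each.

  start: KS(IS)(KK(KK)K)
  [1] S(KK(KK)K)
  [2] S(KK)

Answer: after 2 steps: S(KK)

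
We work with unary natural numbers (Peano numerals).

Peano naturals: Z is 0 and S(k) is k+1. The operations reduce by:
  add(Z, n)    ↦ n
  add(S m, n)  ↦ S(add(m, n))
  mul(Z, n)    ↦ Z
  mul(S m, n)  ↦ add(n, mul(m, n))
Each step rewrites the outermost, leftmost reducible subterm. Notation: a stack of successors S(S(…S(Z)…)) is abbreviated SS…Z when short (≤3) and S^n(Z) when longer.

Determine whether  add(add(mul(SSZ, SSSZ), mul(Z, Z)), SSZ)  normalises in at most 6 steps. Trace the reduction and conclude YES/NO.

  start: add(add(mul(SSZ, SSSZ), mul(Z, Z)), SSZ)
  →1  add(add(add(SSSZ, mul(SZ, SSSZ)), mul(Z, Z)), SSZ)
  →2  add(add(S(add(SSZ, mul(SZ, SSSZ))), mul(Z, Z)), SSZ)
  →3  add(S(add(add(SSZ, mul(SZ, SSSZ)), mul(Z, Z))), SSZ)
  →4  S(add(add(add(SSZ, mul(SZ, SSSZ)), mul(Z, Z)), SSZ))
  →5  S(add(add(S(add(SZ, mul(SZ, SSSZ))), mul(Z, Z)), SSZ))
  →6  S(add(S(add(add(SZ, mul(SZ, SSSZ)), mul(Z, Z))), SSZ))

Answer: NO — after 6 steps the term is S(add(S(add(add(SZ, mul(SZ, SSSZ)), mul(Z, Z))), SSZ)), not yet normal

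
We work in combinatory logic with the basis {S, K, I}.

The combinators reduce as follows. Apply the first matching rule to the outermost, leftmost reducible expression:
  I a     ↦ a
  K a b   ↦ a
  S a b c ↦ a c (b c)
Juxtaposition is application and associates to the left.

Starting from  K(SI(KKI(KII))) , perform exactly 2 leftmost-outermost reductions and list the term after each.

Answer: after 2 steps: K(SI(KI))

Reduction:
  start: K(SI(KKI(KII)))
  →1  K(SI(K(KII)))
  →2  K(SI(KI))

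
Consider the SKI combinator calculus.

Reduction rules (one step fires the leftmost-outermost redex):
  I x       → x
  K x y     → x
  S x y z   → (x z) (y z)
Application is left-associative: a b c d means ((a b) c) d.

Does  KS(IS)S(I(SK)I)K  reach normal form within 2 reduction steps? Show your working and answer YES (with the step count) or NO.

  start: KS(IS)S(I(SK)I)K
  →1  SS(I(SK)I)K
  →2  SK(I(SK)IK)

Answer: NO — after 2 steps the term is SK(I(SK)IK), not yet normal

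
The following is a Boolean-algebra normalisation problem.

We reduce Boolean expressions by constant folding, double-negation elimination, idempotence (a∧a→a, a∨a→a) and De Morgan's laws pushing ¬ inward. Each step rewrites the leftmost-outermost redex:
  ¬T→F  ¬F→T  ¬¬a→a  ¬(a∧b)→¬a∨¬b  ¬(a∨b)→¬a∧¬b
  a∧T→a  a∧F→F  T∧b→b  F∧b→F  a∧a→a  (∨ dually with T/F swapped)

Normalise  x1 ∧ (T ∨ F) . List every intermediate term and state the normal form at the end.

  start: x1 ∧ (T ∨ F)
  →1  x1 ∧ T
  →2  x1

Answer: normal form = x1  (in 2 steps)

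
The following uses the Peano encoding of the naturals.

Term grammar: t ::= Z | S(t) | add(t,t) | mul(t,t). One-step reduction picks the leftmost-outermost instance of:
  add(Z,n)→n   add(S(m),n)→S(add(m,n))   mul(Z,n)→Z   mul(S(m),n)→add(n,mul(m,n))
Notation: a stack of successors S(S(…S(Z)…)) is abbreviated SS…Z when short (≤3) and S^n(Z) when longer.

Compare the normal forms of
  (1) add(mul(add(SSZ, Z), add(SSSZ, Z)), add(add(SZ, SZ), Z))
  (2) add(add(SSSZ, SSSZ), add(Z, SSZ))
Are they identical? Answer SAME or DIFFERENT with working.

Answer: SAME — A ⇓ S^8(Z), B ⇓ S^8(Z)

Derivation:
Term A:
  start: add(mul(add(SSZ, Z), add(SSSZ, Z)), add(add(SZ, SZ), Z))
  [1] add(mul(S(add(SZ, Z)), add(SSSZ, Z)), add(add(SZ, SZ), Z))
  [2] add(add(add(SSSZ, Z), mul(add(SZ, Z), add(SSSZ, Z))), add(add(SZ, SZ), Z))
  [3] add(add(S(add(SSZ, Z)), mul(add(SZ, Z), add(SSSZ, Z))), add(add(SZ, SZ), Z))
  [4] add(S(add(add(SSZ, Z), mul(add(SZ, Z), add(SSSZ, Z)))), add(add(SZ, SZ), Z))
  [5] S(add(add(add(SSZ, Z), mul(add(SZ, Z), add(SSSZ, Z))), add(add(SZ, SZ), Z)))
  [6] S(add(add(S(add(SZ, Z)), mul(add(SZ, Z), add(SSSZ, Z))), add(add(SZ, SZ), Z)))
  [7] S(add(S(add(add(SZ, Z), mul(add(SZ, Z), add(SSSZ, Z)))), add(add(SZ, SZ), Z)))
  [8] S(S(add(add(add(SZ, Z), mul(add(SZ, Z), add(SSSZ, Z))), add(add(SZ, SZ), Z))))
  [9] S(S(add(add(S(add(Z, Z)), mul(add(SZ, Z), add(SSSZ, Z))), add(add(SZ, SZ), Z))))
  [10] S(S(add(S(add(add(Z, Z), mul(add(SZ, Z), add(SSSZ, Z)))), add(add(SZ, SZ), Z))))
  [11] S(S(S(add(add(add(Z, Z), mul(add(SZ, Z), add(SSSZ, Z))), add(add(SZ, SZ), Z)))))
  [12] S(S(S(add(add(Z, mul(add(SZ, Z), add(SSSZ, Z))), add(add(SZ, SZ), Z)))))
  [13] S(S(S(add(mul(add(SZ, Z), add(SSSZ, Z)), add(add(SZ, SZ), Z)))))
  [14] S(S(S(add(mul(S(add(Z, Z)), add(SSSZ, Z)), add(add(SZ, SZ), Z)))))
  [15] S(S(S(add(add(add(SSSZ, Z), mul(add(Z, Z), add(SSSZ, Z))), add(add(SZ, SZ), Z)))))
  [16] S(S(S(add(add(S(add(SSZ, Z)), mul(add(Z, Z), add(SSSZ, Z))), add(add(SZ, SZ), Z)))))
  [17] S(S(S(add(S(add(add(SSZ, Z), mul(add(Z, Z), add(SSSZ, Z)))), add(add(SZ, SZ), Z)))))
  [18] S(S(S(S(add(add(add(SSZ, Z), mul(add(Z, Z), add(SSSZ, Z))), add(add(SZ, SZ), Z))))))
  [19] S(S(S(S(add(add(S(add(SZ, Z)), mul(add(Z, Z), add(SSSZ, Z))), add(add(SZ, SZ), Z))))))
  [20] S(S(S(S(add(S(add(add(SZ, Z), mul(add(Z, Z), add(SSSZ, Z)))), add(add(SZ, SZ), Z))))))
  [21] S(S(S(S(S(add(add(add(SZ, Z), mul(add(Z, Z), add(SSSZ, Z))), add(add(SZ, SZ), Z)))))))
  [22] S(S(S(S(S(add(add(S(add(Z, Z)), mul(add(Z, Z), add(SSSZ, Z))), add(add(SZ, SZ), Z)))))))
  [23] S(S(S(S(S(add(S(add(add(Z, Z), mul(add(Z, Z), add(SSSZ, Z)))), add(add(SZ, SZ), Z)))))))
  [24] S(S(S(S(S(S(add(add(add(Z, Z), mul(add(Z, Z), add(SSSZ, Z))), add(add(SZ, SZ), Z))))))))
  [25] S(S(S(S(S(S(add(add(Z, mul(add(Z, Z), add(SSSZ, Z))), add(add(SZ, SZ), Z))))))))
  [26] S(S(S(S(S(S(add(mul(add(Z, Z), add(SSSZ, Z)), add(add(SZ, SZ), Z))))))))
  [27] S(S(S(S(S(S(add(mul(Z, add(SSSZ, Z)), add(add(SZ, SZ), Z))))))))
  [28] S(S(S(S(S(S(add(Z, add(add(SZ, SZ), Z))))))))
  [29] S(S(S(S(S(S(add(add(SZ, SZ), Z)))))))
  [30] S(S(S(S(S(S(add(S(add(Z, SZ)), Z)))))))
  [31] S(S(S(S(S(S(S(add(add(Z, SZ), Z))))))))
  [32] S(S(S(S(S(S(S(add(SZ, Z))))))))
  [33] S(S(S(S(S(S(S(S(add(Z, Z)))))))))
  [34] S^8(Z)

Term B:
  start: add(add(SSSZ, SSSZ), add(Z, SSZ))
  [1] add(S(add(SSZ, SSSZ)), add(Z, SSZ))
  [2] S(add(add(SSZ, SSSZ), add(Z, SSZ)))
  [3] S(add(S(add(SZ, SSSZ)), add(Z, SSZ)))
  [4] S(S(add(add(SZ, SSSZ), add(Z, SSZ))))
  [5] S(S(add(S(add(Z, SSSZ)), add(Z, SSZ))))
  [6] S(S(S(add(add(Z, SSSZ), add(Z, SSZ)))))
  [7] S(S(S(add(SSSZ, add(Z, SSZ)))))
  [8] S(S(S(S(add(SSZ, add(Z, SSZ))))))
  [9] S(S(S(S(S(add(SZ, add(Z, SSZ)))))))
  [10] S(S(S(S(S(S(add(Z, add(Z, SSZ))))))))
  [11] S(S(S(S(S(S(add(Z, SSZ)))))))
  [12] S^8(Z)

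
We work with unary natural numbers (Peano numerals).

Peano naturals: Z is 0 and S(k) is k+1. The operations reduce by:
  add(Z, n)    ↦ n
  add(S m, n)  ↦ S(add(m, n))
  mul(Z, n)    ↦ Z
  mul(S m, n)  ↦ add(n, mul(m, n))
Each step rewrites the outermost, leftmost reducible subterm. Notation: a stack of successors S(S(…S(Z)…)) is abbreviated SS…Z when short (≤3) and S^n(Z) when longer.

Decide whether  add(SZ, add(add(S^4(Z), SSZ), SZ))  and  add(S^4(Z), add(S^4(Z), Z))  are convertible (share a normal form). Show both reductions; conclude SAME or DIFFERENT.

Answer: SAME — A ⇓ S^8(Z), B ⇓ S^8(Z)

Reduction:
Term A:
  start: add(SZ, add(add(S^4(Z), SSZ), SZ))
  [1] S(add(Z, add(add(S^4(Z), SSZ), SZ)))
  [2] S(add(add(S^4(Z), SSZ), SZ))
  [3] S(add(S(add(SSSZ, SSZ)), SZ))
  [4] S(S(add(add(SSSZ, SSZ), SZ)))
  [5] S(S(add(S(add(SSZ, SSZ)), SZ)))
  [6] S(S(S(add(add(SSZ, SSZ), SZ))))
  [7] S(S(S(add(S(add(SZ, SSZ)), SZ))))
  [8] S(S(S(S(add(add(SZ, SSZ), SZ)))))
  [9] S(S(S(S(add(S(add(Z, SSZ)), SZ)))))
  [10] S(S(S(S(S(add(add(Z, SSZ), SZ))))))
  [11] S(S(S(S(S(add(SSZ, SZ))))))
  [12] S(S(S(S(S(S(add(SZ, SZ)))))))
  [13] S(S(S(S(S(S(S(add(Z, SZ))))))))
  [14] S^8(Z)

Term B:
  start: add(S^4(Z), add(S^4(Z), Z))
  [1] S(add(SSSZ, add(S^4(Z), Z)))
  [2] S(S(add(SSZ, add(S^4(Z), Z))))
  [3] S(S(S(add(SZ, add(S^4(Z), Z)))))
  [4] S(S(S(S(add(Z, add(S^4(Z), Z))))))
  [5] S(S(S(S(add(S^4(Z), Z)))))
  [6] S(S(S(S(S(add(SSSZ, Z))))))
  [7] S(S(S(S(S(S(add(SSZ, Z)))))))
  [8] S(S(S(S(S(S(S(add(SZ, Z))))))))
  [9] S(S(S(S(S(S(S(S(add(Z, Z)))))))))
  [10] S^8(Z)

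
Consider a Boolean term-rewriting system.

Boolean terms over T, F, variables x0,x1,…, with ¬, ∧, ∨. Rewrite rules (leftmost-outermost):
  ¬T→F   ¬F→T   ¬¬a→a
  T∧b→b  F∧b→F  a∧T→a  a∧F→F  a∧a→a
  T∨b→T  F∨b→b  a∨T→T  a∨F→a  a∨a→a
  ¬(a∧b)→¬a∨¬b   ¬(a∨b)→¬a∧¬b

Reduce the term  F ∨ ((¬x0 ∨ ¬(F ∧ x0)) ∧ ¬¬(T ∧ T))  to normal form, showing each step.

  start: F ∨ ((¬x0 ∨ ¬(F ∧ x0)) ∧ ¬¬(T ∧ T))
  step 1: (¬x0 ∨ ¬(F ∧ x0)) ∧ ¬¬(T ∧ T)
  step 2: (¬x0 ∨ (¬F ∨ ¬x0)) ∧ ¬¬(T ∧ T)
  step 3: (¬x0 ∨ (T ∨ ¬x0)) ∧ ¬¬(T ∧ T)
  step 4: (¬x0 ∨ T) ∧ ¬¬(T ∧ T)
  step 5: T ∧ ¬¬(T ∧ T)
  step 6: ¬¬(T ∧ T)
  step 7: T ∧ T
  step 8: T

Answer: normal form = T  (in 8 steps)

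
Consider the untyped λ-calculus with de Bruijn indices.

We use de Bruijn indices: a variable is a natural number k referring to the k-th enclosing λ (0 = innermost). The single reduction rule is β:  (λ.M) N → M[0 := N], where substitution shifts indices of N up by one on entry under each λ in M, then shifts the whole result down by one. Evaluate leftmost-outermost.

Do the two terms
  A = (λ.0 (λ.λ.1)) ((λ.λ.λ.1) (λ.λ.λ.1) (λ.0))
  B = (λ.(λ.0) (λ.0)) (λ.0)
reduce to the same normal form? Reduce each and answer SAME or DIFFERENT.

Term A:
  start: (λ.0 (λ.λ.1)) ((λ.λ.λ.1) (λ.λ.λ.1) (λ.0))
  step 1: (λ.λ.λ.1) (λ.λ.λ.1) (λ.0) (λ.λ.1)
  step 2: (λ.λ.1) (λ.0) (λ.λ.1)
  step 3: (λ.λ.0) (λ.λ.1)
  step 4: λ.0

Term B:
  start: (λ.(λ.0) (λ.0)) (λ.0)
  step 1: (λ.0) (λ.0)
  step 2: λ.0

Answer: SAME — A ⇓ λ.0, B ⇓ λ.0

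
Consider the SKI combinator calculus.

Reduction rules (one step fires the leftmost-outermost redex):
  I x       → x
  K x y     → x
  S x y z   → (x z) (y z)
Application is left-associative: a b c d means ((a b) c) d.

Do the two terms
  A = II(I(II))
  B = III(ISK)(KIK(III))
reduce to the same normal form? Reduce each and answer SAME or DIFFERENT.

Answer: DIFFERENT — A ⇓ I, B ⇓ SKI

Working:
Term A:
  start: II(I(II))
  step 1: I(I(II))
  step 2: I(II)
  step 3: II
  step 4: I

Term B:
  start: III(ISK)(KIK(III))
  step 1: II(ISK)(KIK(III))
  step 2: I(ISK)(KIK(III))
  step 3: ISK(KIK(III))
  step 4: SK(KIK(III))
  step 5: SK(I(III))
  step 6: SK(III)
  step 7: SK(II)
  step 8: SKI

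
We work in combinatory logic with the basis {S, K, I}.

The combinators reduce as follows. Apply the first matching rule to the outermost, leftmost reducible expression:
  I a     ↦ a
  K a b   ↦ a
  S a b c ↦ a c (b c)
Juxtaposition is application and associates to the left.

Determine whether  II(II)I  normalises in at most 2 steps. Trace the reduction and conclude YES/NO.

  start: II(II)I
  →1  I(II)I
  →2  III

Answer: NO — after 2 steps the term is III, not yet normal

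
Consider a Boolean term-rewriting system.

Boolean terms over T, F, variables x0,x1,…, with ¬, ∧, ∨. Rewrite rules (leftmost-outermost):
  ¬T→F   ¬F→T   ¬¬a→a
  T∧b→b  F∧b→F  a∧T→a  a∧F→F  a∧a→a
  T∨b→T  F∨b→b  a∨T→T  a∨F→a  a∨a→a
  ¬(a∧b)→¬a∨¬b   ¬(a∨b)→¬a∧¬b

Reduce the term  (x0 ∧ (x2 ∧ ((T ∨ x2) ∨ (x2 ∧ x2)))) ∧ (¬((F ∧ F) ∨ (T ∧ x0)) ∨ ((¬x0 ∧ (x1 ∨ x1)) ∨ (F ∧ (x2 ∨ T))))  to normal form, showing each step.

  start: (x0 ∧ (x2 ∧ ((T ∨ x2) ∨ (x2 ∧ x2)))) ∧ (¬((F ∧ F) ∨ (T ∧ x0)) ∨ ((¬x0 ∧ (x1 ∨ x1)) ∨ (F ∧ (x2 ∨ T))))
  →1  (x0 ∧ (x2 ∧ (T ∨ (x2 ∧ x2)))) ∧ (¬((F ∧ F) ∨ (T ∧ x0)) ∨ ((¬x0 ∧ (x1 ∨ x1)) ∨ (F ∧ (x2 ∨ T))))
  →2  (x0 ∧ (x2 ∧ T)) ∧ (¬((F ∧ F) ∨ (T ∧ x0)) ∨ ((¬x0 ∧ (x1 ∨ x1)) ∨ (F ∧ (x2 ∨ T))))
  →3  (x0 ∧ x2) ∧ (¬((F ∧ F) ∨ (T ∧ x0)) ∨ ((¬x0 ∧ (x1 ∨ x1)) ∨ (F ∧ (x2 ∨ T))))
  →4  (x0 ∧ x2) ∧ ((¬(F ∧ F) ∧ ¬(T ∧ x0)) ∨ ((¬x0 ∧ (x1 ∨ x1)) ∨ (F ∧ (x2 ∨ T))))
  →5  (x0 ∧ x2) ∧ (((¬F ∨ ¬F) ∧ ¬(T ∧ x0)) ∨ ((¬x0 ∧ (x1 ∨ x1)) ∨ (F ∧ (x2 ∨ T))))
  →6  (x0 ∧ x2) ∧ ((¬F ∧ ¬(T ∧ x0)) ∨ ((¬x0 ∧ (x1 ∨ x1)) ∨ (F ∧ (x2 ∨ T))))
  →7  (x0 ∧ x2) ∧ ((T ∧ ¬(T ∧ x0)) ∨ ((¬x0 ∧ (x1 ∨ x1)) ∨ (F ∧ (x2 ∨ T))))
  →8  (x0 ∧ x2) ∧ (¬(T ∧ x0) ∨ ((¬x0 ∧ (x1 ∨ x1)) ∨ (F ∧ (x2 ∨ T))))
  →9  (x0 ∧ x2) ∧ ((¬T ∨ ¬x0) ∨ ((¬x0 ∧ (x1 ∨ x1)) ∨ (F ∧ (x2 ∨ T))))
  →10  (x0 ∧ x2) ∧ ((F ∨ ¬x0) ∨ ((¬x0 ∧ (x1 ∨ x1)) ∨ (F ∧ (x2 ∨ T))))
  →11  (x0 ∧ x2) ∧ (¬x0 ∨ ((¬x0 ∧ (x1 ∨ x1)) ∨ (F ∧ (x2 ∨ T))))
  →12  (x0 ∧ x2) ∧ (¬x0 ∨ ((¬x0 ∧ x1) ∨ (F ∧ (x2 ∨ T))))
  →13  (x0 ∧ x2) ∧ (¬x0 ∨ ((¬x0 ∧ x1) ∨ F))
  →14  (x0 ∧ x2) ∧ (¬x0 ∨ (¬x0 ∧ x1))

Answer: normal form = (x0 ∧ x2) ∧ (¬x0 ∨ (¬x0 ∧ x1))  (in 14 steps)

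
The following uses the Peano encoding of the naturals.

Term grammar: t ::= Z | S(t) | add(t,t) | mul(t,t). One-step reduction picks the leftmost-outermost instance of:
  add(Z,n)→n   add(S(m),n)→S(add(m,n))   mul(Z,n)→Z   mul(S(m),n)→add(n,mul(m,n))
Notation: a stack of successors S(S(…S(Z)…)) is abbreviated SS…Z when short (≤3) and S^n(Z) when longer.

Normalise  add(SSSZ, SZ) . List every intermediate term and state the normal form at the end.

Answer: normal form = S^4(Z)  (in 4 steps)

Working:
  start: add(SSSZ, SZ)
  [1] S(add(SSZ, SZ))
  [2] S(S(add(SZ, SZ)))
  [3] S(S(S(add(Z, SZ))))
  [4] S^4(Z)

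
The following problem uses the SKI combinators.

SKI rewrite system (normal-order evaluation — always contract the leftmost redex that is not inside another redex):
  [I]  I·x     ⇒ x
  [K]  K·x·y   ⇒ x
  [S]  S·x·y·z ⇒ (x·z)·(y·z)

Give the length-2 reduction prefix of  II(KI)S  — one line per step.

Answer: after 2 steps: KIS

Working:
  start: II(KI)S
  [1] I(KI)S
  [2] KIS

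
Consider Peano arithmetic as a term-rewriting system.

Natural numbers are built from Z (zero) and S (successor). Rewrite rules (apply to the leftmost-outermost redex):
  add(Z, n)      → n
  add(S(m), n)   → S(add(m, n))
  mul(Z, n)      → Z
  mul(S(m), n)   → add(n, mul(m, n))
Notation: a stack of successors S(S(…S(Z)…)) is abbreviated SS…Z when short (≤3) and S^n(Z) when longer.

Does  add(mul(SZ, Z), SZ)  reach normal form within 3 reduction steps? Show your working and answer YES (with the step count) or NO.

  start: add(mul(SZ, Z), SZ)
  →1  add(add(Z, mul(Z, Z)), SZ)
  →2  add(mul(Z, Z), SZ)
  →3  add(Z, SZ)

Answer: NO — after 3 steps the term is add(Z, SZ), not yet normal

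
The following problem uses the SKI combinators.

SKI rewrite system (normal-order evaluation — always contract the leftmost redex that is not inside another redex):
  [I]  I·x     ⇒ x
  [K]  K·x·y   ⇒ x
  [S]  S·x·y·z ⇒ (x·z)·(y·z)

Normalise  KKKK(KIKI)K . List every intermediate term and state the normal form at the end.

  start: KKKK(KIKI)K
  →1  KK(KIKI)K
  →2  KK

Answer: normal form = KK  (in 2 steps)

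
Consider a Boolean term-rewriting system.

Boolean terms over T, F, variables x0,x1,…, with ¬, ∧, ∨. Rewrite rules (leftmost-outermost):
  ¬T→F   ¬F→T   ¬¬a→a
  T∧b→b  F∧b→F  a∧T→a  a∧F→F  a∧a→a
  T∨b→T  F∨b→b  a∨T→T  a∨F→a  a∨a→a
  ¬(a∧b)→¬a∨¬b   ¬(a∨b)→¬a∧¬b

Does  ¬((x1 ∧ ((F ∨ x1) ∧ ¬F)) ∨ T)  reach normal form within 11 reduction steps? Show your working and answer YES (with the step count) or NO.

Answer: YES — reaches normal form F in 11 ≤ 11 steps

Reduction:
  start: ¬((x1 ∧ ((F ∨ x1) ∧ ¬F)) ∨ T)
  step 1: ¬(x1 ∧ ((F ∨ x1) ∧ ¬F)) ∧ ¬T
  step 2: (¬x1 ∨ ¬((F ∨ x1) ∧ ¬F)) ∧ ¬T
  step 3: (¬x1 ∨ (¬(F ∨ x1) ∨ ¬¬F)) ∧ ¬T
  step 4: (¬x1 ∨ ((¬F ∧ ¬x1) ∨ ¬¬F)) ∧ ¬T
  step 5: (¬x1 ∨ ((T ∧ ¬x1) ∨ ¬¬F)) ∧ ¬T
  step 6: (¬x1 ∨ (¬x1 ∨ ¬¬F)) ∧ ¬T
  step 7: (¬x1 ∨ (¬x1 ∨ F)) ∧ ¬T
  step 8: (¬x1 ∨ ¬x1) ∧ ¬T
  step 9: ¬x1 ∧ ¬T
  step 10: ¬x1 ∧ F
  step 11: F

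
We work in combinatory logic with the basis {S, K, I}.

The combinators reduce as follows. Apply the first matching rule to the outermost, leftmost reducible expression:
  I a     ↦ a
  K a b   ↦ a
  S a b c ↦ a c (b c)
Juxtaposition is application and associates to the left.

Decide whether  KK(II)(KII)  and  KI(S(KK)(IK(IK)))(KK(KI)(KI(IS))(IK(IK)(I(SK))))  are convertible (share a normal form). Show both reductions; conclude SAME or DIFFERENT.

Answer: DIFFERENT — A ⇓ KI, B ⇓ I

Working:
Term A:
  start: KK(II)(KII)
  [1] K(KII)
  [2] KI

Term B:
  start: KI(S(KK)(IK(IK)))(KK(KI)(KI(IS))(IK(IK)(I(SK))))
  [1] I(KK(KI)(KI(IS))(IK(IK)(I(SK))))
  [2] KK(KI)(KI(IS))(IK(IK)(I(SK)))
  [3] K(KI(IS))(IK(IK)(I(SK)))
  [4] KI(IS)
  [5] I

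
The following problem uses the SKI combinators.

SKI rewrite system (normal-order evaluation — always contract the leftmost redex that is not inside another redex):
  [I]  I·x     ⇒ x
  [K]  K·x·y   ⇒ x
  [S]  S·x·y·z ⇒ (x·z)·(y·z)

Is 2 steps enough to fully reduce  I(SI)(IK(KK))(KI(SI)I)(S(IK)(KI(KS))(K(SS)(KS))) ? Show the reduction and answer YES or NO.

  start: I(SI)(IK(KK))(KI(SI)I)(S(IK)(KI(KS))(K(SS)(KS)))
  step 1: SI(IK(KK))(KI(SI)I)(S(IK)(KI(KS))(K(SS)(KS)))
  step 2: I(KI(SI)I)(IK(KK)(KI(SI)I))(S(IK)(KI(KS))(K(SS)(KS)))

Answer: NO — after 2 steps the term is I(KI(SI)I)(IK(KK)(KI(SI)I))(S(IK)(KI(KS))(K(SS)(KS))), not yet normal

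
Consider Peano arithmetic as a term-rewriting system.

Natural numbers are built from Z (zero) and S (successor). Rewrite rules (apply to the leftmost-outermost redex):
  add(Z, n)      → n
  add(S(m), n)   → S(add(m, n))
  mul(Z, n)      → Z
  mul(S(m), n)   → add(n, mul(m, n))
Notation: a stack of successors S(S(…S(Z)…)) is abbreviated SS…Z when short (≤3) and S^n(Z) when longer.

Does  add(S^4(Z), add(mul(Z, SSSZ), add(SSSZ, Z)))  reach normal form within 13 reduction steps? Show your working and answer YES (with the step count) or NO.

  start: add(S^4(Z), add(mul(Z, SSSZ), add(SSSZ, Z)))
  →1  S(add(SSSZ, add(mul(Z, SSSZ), add(SSSZ, Z))))
  →2  S(S(add(SSZ, add(mul(Z, SSSZ), add(SSSZ, Z)))))
  →3  S(S(S(add(SZ, add(mul(Z, SSSZ), add(SSSZ, Z))))))
  →4  S(S(S(S(add(Z, add(mul(Z, SSSZ), add(SSSZ, Z)))))))
  →5  S(S(S(S(add(mul(Z, SSSZ), add(SSSZ, Z))))))
  →6  S(S(S(S(add(Z, add(SSSZ, Z))))))
  →7  S(S(S(S(add(SSSZ, Z)))))
  →8  S(S(S(S(S(add(SSZ, Z))))))
  →9  S(S(S(S(S(S(add(SZ, Z)))))))
  →10  S(S(S(S(S(S(S(add(Z, Z))))))))
  →11  S^7(Z)

Answer: YES — reaches normal form S^7(Z) in 11 ≤ 13 steps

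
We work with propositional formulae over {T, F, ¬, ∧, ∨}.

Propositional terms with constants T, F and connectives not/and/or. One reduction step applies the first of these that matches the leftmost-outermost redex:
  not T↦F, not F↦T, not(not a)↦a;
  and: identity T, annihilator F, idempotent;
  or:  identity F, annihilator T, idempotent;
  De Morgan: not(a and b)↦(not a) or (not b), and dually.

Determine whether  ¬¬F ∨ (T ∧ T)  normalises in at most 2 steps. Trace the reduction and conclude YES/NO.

  start: ¬¬F ∨ (T ∧ T)
  [1] F ∨ (T ∧ T)
  [2] T ∧ T

Answer: NO — after 2 steps the term is T ∧ T, not yet normal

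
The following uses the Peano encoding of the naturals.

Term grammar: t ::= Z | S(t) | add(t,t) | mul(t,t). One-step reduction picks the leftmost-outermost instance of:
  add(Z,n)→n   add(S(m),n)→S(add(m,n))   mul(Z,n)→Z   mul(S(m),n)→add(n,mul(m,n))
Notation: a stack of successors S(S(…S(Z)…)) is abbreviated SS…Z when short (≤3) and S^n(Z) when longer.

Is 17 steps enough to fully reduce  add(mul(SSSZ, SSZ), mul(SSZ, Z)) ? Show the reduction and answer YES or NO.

  start: add(mul(SSSZ, SSZ), mul(SSZ, Z))
  →1  add(add(SSZ, mul(SSZ, SSZ)), mul(SSZ, Z))
  →2  add(S(add(SZ, mul(SSZ, SSZ))), mul(SSZ, Z))
  →3  S(add(add(SZ, mul(SSZ, SSZ)), mul(SSZ, Z)))
  →4  S(add(S(add(Z, mul(SSZ, SSZ))), mul(SSZ, Z)))
  →5  S(S(add(add(Z, mul(SSZ, SSZ)), mul(SSZ, Z))))
  →6  S(S(add(mul(SSZ, SSZ), mul(SSZ, Z))))
  →7  S(S(add(add(SSZ, mul(SZ, SSZ)), mul(SSZ, Z))))
  →8  S(S(add(S(add(SZ, mul(SZ, SSZ))), mul(SSZ, Z))))
  →9  S(S(S(add(add(SZ, mul(SZ, SSZ)), mul(SSZ, Z)))))
  →10  S(S(S(add(S(add(Z, mul(SZ, SSZ))), mul(SSZ, Z)))))
  →11  S(S(S(S(add(add(Z, mul(SZ, SSZ)), mul(SSZ, Z))))))
  →12  S(S(S(S(add(mul(SZ, SSZ), mul(SSZ, Z))))))
  →13  S(S(S(S(add(add(SSZ, mul(Z, SSZ)), mul(SSZ, Z))))))
  →14  S(S(S(S(add(S(add(SZ, mul(Z, SSZ))), mul(SSZ, Z))))))
  →15  S(S(S(S(S(add(add(SZ, mul(Z, SSZ)), mul(SSZ, Z)))))))
  →16  S(S(S(S(S(add(S(add(Z, mul(Z, SSZ))), mul(SSZ, Z)))))))
  →17  S(S(S(S(S(S(add(add(Z, mul(Z, SSZ)), mul(SSZ, Z))))))))

Answer: NO — after 17 steps the term is S(S(S(S(S(S(add(add(Z, mul(Z, SSZ)), mul(SSZ, Z)))))))), not yet normal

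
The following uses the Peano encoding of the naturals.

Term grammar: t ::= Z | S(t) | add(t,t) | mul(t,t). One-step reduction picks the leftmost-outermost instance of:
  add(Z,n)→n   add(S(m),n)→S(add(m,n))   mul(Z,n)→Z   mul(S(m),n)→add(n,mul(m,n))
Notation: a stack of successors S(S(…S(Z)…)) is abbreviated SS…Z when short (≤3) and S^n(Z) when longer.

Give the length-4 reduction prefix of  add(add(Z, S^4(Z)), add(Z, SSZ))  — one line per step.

  start: add(add(Z, S^4(Z)), add(Z, SSZ))
  [1] add(S^4(Z), add(Z, SSZ))
  [2] S(add(SSSZ, add(Z, SSZ)))
  [3] S(S(add(SSZ, add(Z, SSZ))))
  [4] S(S(S(add(SZ, add(Z, SSZ)))))

Answer: after 4 steps: S(S(S(add(SZ, add(Z, SSZ)))))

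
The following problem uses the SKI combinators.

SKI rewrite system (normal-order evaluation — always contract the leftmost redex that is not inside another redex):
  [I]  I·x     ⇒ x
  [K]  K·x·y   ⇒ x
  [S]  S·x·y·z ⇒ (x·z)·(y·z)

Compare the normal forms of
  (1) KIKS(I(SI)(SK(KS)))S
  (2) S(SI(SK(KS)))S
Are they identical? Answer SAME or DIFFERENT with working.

Term A:
  start: KIKS(I(SI)(SK(KS)))S
  step 1: IS(I(SI)(SK(KS)))S
  step 2: S(I(SI)(SK(KS)))S
  step 3: S(SI(SK(KS)))S

Term B:
  start: S(SI(SK(KS)))S

Answer: SAME — A ⇓ S(SI(SK(KS)))S, B ⇓ S(SI(SK(KS)))S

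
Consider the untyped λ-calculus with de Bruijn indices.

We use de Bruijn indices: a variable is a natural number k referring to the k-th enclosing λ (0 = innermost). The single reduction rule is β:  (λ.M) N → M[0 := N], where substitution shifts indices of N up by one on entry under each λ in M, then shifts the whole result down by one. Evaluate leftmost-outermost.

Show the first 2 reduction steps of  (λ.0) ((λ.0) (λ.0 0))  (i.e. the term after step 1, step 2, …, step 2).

Answer: after 2 steps: λ.0 0

Derivation:
  start: (λ.0) ((λ.0) (λ.0 0))
  [1] (λ.0) (λ.0 0)
  [2] λ.0 0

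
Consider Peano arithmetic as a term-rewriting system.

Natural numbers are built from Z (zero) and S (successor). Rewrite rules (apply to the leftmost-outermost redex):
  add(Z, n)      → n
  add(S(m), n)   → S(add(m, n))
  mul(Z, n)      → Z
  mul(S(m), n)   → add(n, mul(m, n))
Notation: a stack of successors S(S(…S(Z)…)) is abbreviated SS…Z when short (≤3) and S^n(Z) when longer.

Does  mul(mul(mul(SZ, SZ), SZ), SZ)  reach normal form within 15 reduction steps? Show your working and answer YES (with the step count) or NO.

Answer: YES — reaches normal form SZ in 12 ≤ 15 steps

Derivation:
  start: mul(mul(mul(SZ, SZ), SZ), SZ)
  [1] mul(mul(add(SZ, mul(Z, SZ)), SZ), SZ)
  [2] mul(mul(S(add(Z, mul(Z, SZ))), SZ), SZ)
  [3] mul(add(SZ, mul(add(Z, mul(Z, SZ)), SZ)), SZ)
  [4] mul(S(add(Z, mul(add(Z, mul(Z, SZ)), SZ))), SZ)
  [5] add(SZ, mul(add(Z, mul(add(Z, mul(Z, SZ)), SZ)), SZ))
  [6] S(add(Z, mul(add(Z, mul(add(Z, mul(Z, SZ)), SZ)), SZ)))
  [7] S(mul(add(Z, mul(add(Z, mul(Z, SZ)), SZ)), SZ))
  [8] S(mul(mul(add(Z, mul(Z, SZ)), SZ), SZ))
  [9] S(mul(mul(mul(Z, SZ), SZ), SZ))
  [10] S(mul(mul(Z, SZ), SZ))
  [11] S(mul(Z, SZ))
  [12] SZ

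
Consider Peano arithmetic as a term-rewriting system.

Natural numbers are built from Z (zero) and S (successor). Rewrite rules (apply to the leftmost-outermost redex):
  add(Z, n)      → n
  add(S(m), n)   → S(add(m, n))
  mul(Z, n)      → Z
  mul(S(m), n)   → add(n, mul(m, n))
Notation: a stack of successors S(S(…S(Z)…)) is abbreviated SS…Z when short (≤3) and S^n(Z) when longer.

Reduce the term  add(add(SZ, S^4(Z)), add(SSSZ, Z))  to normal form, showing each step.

  start: add(add(SZ, S^4(Z)), add(SSSZ, Z))
  →1  add(S(add(Z, S^4(Z))), add(SSSZ, Z))
  →2  S(add(add(Z, S^4(Z)), add(SSSZ, Z)))
  →3  S(add(S^4(Z), add(SSSZ, Z)))
  →4  S(S(add(SSSZ, add(SSSZ, Z))))
  →5  S(S(S(add(SSZ, add(SSSZ, Z)))))
  →6  S(S(S(S(add(SZ, add(SSSZ, Z))))))
  →7  S(S(S(S(S(add(Z, add(SSSZ, Z)))))))
  →8  S(S(S(S(S(add(SSSZ, Z))))))
  →9  S(S(S(S(S(S(add(SSZ, Z)))))))
  →10  S(S(S(S(S(S(S(add(SZ, Z))))))))
  →11  S(S(S(S(S(S(S(S(add(Z, Z)))))))))
  →12  S^8(Z)

Answer: normal form = S^8(Z)  (in 12 steps)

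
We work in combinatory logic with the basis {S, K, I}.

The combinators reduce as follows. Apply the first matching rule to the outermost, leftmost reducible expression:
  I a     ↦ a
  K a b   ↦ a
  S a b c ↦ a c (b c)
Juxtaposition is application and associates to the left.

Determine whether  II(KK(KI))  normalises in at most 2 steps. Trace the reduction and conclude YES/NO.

  start: II(KK(KI))
  →1  I(KK(KI))
  →2  KK(KI)

Answer: NO — after 2 steps the term is KK(KI), not yet normal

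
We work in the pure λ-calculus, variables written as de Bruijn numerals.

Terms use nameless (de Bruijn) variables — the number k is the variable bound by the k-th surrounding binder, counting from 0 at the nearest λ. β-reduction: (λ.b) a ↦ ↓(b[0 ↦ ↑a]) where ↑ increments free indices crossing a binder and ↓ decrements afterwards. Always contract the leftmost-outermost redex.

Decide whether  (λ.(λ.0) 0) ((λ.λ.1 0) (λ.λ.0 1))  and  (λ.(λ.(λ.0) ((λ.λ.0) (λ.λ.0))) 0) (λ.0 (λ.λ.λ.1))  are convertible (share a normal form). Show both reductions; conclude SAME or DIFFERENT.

Term A:
  start: (λ.(λ.0) 0) ((λ.λ.1 0) (λ.λ.0 1))
  [1] (λ.0) ((λ.λ.1 0) (λ.λ.0 1))
  [2] (λ.λ.1 0) (λ.λ.0 1)
  [3] λ.(λ.λ.0 1) 0
  [4] λ.λ.0 1

Term B:
  start: (λ.(λ.(λ.0) ((λ.λ.0) (λ.λ.0))) 0) (λ.0 (λ.λ.λ.1))
  [1] (λ.(λ.0) ((λ.λ.0) (λ.λ.0))) (λ.0 (λ.λ.λ.1))
  [2] (λ.0) ((λ.λ.0) (λ.λ.0))
  [3] (λ.λ.0) (λ.λ.0)
  [4] λ.0

Answer: DIFFERENT — A ⇓ λ.λ.0 1, B ⇓ λ.0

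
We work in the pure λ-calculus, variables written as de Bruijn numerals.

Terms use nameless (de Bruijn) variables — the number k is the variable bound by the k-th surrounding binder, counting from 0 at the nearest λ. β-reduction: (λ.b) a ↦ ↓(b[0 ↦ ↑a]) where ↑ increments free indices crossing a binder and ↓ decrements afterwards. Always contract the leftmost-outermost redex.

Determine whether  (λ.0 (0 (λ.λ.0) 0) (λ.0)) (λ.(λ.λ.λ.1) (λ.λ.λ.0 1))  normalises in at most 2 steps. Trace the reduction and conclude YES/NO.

Answer: NO — after 2 steps the term is (λ.λ.λ.1) (λ.λ.λ.0 1) (λ.0), not yet normal

Reduction:
  start: (λ.0 (0 (λ.λ.0) 0) (λ.0)) (λ.(λ.λ.λ.1) (λ.λ.λ.0 1))
  →1  (λ.(λ.λ.λ.1) (λ.λ.λ.0 1)) ((λ.(λ.λ.λ.1) (λ.λ.λ.0 1)) (λ.λ.0) (λ.(λ.λ.λ.1) (λ.λ.λ.0 1))) (λ.0)
  →2  (λ.λ.λ.1) (λ.λ.λ.0 1) (λ.0)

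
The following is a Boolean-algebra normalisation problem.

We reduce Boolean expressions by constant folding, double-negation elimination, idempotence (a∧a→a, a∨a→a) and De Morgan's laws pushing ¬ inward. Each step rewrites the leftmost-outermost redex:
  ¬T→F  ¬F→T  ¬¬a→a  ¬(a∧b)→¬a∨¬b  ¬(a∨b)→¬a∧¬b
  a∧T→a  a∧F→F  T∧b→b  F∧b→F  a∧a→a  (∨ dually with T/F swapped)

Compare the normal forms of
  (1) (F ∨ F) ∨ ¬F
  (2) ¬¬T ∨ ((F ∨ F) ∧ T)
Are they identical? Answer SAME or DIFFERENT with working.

Term A:
  start: (F ∨ F) ∨ ¬F
  →1  F ∨ ¬F
  →2  ¬F
  →3  T

Term B:
  start: ¬¬T ∨ ((F ∨ F) ∧ T)
  →1  T ∨ ((F ∨ F) ∧ T)
  →2  T

Answer: SAME — A ⇓ T, B ⇓ T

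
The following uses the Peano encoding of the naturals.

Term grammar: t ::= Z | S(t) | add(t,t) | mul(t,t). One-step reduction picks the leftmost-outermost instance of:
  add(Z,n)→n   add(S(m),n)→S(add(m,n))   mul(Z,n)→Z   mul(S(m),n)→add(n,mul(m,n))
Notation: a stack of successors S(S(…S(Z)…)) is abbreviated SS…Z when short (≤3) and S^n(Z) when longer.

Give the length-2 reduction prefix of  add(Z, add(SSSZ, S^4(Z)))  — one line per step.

  start: add(Z, add(SSSZ, S^4(Z)))
  [1] add(SSSZ, S^4(Z))
  [2] S(add(SSZ, S^4(Z)))

Answer: after 2 steps: S(add(SSZ, S^4(Z)))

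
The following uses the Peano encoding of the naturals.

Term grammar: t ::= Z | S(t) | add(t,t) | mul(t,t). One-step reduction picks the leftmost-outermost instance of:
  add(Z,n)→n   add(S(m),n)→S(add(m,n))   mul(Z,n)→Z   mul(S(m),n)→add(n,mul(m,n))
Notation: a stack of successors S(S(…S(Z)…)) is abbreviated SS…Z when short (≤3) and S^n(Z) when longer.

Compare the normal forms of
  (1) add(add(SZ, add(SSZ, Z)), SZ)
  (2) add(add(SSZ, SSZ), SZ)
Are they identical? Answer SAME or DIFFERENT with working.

Answer: DIFFERENT — A ⇓ S^4(Z), B ⇓ S^5(Z)

Reduction:
Term A:
  start: add(add(SZ, add(SSZ, Z)), SZ)
  step 1: add(S(add(Z, add(SSZ, Z))), SZ)
  step 2: S(add(add(Z, add(SSZ, Z)), SZ))
  step 3: S(add(add(SSZ, Z), SZ))
  step 4: S(add(S(add(SZ, Z)), SZ))
  step 5: S(S(add(add(SZ, Z), SZ)))
  step 6: S(S(add(S(add(Z, Z)), SZ)))
  step 7: S(S(S(add(add(Z, Z), SZ))))
  step 8: S(S(S(add(Z, SZ))))
  step 9: S^4(Z)

Term B:
  start: add(add(SSZ, SSZ), SZ)
  step 1: add(S(add(SZ, SSZ)), SZ)
  step 2: S(add(add(SZ, SSZ), SZ))
  step 3: S(add(S(add(Z, SSZ)), SZ))
  step 4: S(S(add(add(Z, SSZ), SZ)))
  step 5: S(S(add(SSZ, SZ)))
  step 6: S(S(S(add(SZ, SZ))))
  step 7: S(S(S(S(add(Z, SZ)))))
  step 8: S^5(Z)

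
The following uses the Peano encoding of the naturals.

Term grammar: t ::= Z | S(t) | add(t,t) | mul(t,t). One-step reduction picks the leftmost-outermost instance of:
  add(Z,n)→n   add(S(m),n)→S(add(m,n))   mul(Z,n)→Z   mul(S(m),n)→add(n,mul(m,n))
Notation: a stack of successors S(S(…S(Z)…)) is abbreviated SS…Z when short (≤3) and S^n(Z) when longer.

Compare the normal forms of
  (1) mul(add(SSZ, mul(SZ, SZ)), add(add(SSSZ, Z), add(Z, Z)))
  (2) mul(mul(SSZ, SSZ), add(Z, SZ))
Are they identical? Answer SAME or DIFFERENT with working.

Answer: DIFFERENT — A ⇓ S^9(Z), B ⇓ S^4(Z)

Reduction:
Term A:
  start: mul(add(SSZ, mul(SZ, SZ)), add(add(SSSZ, Z), add(Z, Z)))
  step 1: mul(S(add(SZ, mul(SZ, SZ))), add(add(SSSZ, Z), add(Z, Z)))
  step 2: add(add(add(SSSZ, Z), add(Z, Z)), mul(add(SZ, mul(SZ, SZ)), add(add(SSSZ, Z), add(Z, Z))))
  step 3: add(add(S(add(SSZ, Z)), add(Z, Z)), mul(add(SZ, mul(SZ, SZ)), add(add(SSSZ, Z), add(Z, Z))))
  step 4: add(S(add(add(SSZ, Z), add(Z, Z))), mul(add(SZ, mul(SZ, SZ)), add(add(SSSZ, Z), add(Z, Z))))
  step 5: S(add(add(add(SSZ, Z), add(Z, Z)), mul(add(SZ, mul(SZ, SZ)), add(add(SSSZ, Z), add(Z, Z)))))
  step 6: S(add(add(S(add(SZ, Z)), add(Z, Z)), mul(add(SZ, mul(SZ, SZ)), add(add(SSSZ, Z), add(Z, Z)))))
  step 7: S(add(S(add(add(SZ, Z), add(Z, Z))), mul(add(SZ, mul(SZ, SZ)), add(add(SSSZ, Z), add(Z, Z)))))
  step 8: S(S(add(add(add(SZ, Z), add(Z, Z)), mul(add(SZ, mul(SZ, SZ)), add(add(SSSZ, Z), add(Z, Z))))))
  step 9: S(S(add(add(S(add(Z, Z)), add(Z, Z)), mul(add(SZ, mul(SZ, SZ)), add(add(SSSZ, Z), add(Z, Z))))))
  step 10: S(S(add(S(add(add(Z, Z), add(Z, Z))), mul(add(SZ, mul(SZ, SZ)), add(add(SSSZ, Z), add(Z, Z))))))
  step 11: S(S(S(add(add(add(Z, Z), add(Z, Z)), mul(add(SZ, mul(SZ, SZ)), add(add(SSSZ, Z), add(Z, Z)))))))
  step 12: S(S(S(add(add(Z, add(Z, Z)), mul(add(SZ, mul(SZ, SZ)), add(add(SSSZ, Z), add(Z, Z)))))))
  step 13: S(S(S(add(add(Z, Z), mul(add(SZ, mul(SZ, SZ)), add(add(SSSZ, Z), add(Z, Z)))))))
  step 14: S(S(S(add(Z, mul(add(SZ, mul(SZ, SZ)), add(add(SSSZ, Z), add(Z, Z)))))))
  step 15: S(S(S(mul(add(SZ, mul(SZ, SZ)), add(add(SSSZ, Z), add(Z, Z))))))
  step 16: S(S(S(mul(S(add(Z, mul(SZ, SZ))), add(add(SSSZ, Z), add(Z, Z))))))
  step 17: S(S(S(add(add(add(SSSZ, Z), add(Z, Z)), mul(add(Z, mul(SZ, SZ)), add(add(SSSZ, Z), add(Z, Z)))))))
  step 18: S(S(S(add(add(S(add(SSZ, Z)), add(Z, Z)), mul(add(Z, mul(SZ, SZ)), add(add(SSSZ, Z), add(Z, Z)))))))
  step 19: S(S(S(add(S(add(add(SSZ, Z), add(Z, Z))), mul(add(Z, mul(SZ, SZ)), add(add(SSSZ, Z), add(Z, Z)))))))
  step 20: S(S(S(S(add(add(add(SSZ, Z), add(Z, Z)), mul(add(Z, mul(SZ, SZ)), add(add(SSSZ, Z), add(Z, Z))))))))
  step 21: S(S(S(S(add(add(S(add(SZ, Z)), add(Z, Z)), mul(add(Z, mul(SZ, SZ)), add(add(SSSZ, Z), add(Z, Z))))))))
  step 22: S(S(S(S(add(S(add(add(SZ, Z), add(Z, Z))), mul(add(Z, mul(SZ, SZ)), add(add(SSSZ, Z), add(Z, Z))))))))
  step 23: S(S(S(S(S(add(add(add(SZ, Z), add(Z, Z)), mul(add(Z, mul(SZ, SZ)), add(add(SSSZ, Z), add(Z, Z)))))))))
  step 24: S(S(S(S(S(add(add(S(add(Z, Z)), add(Z, Z)), mul(add(Z, mul(SZ, SZ)), add(add(SSSZ, Z), add(Z, Z)))))))))
  step 25: S(S(S(S(S(add(S(add(add(Z, Z), add(Z, Z))), mul(add(Z, mul(SZ, SZ)), add(add(SSSZ, Z), add(Z, Z)))))))))
  step 26: S(S(S(S(S(S(add(add(add(Z, Z), add(Z, Z)), mul(add(Z, mul(SZ, SZ)), add(add(SSSZ, Z), add(Z, Z))))))))))
  step 27: S(S(S(S(S(S(add(add(Z, add(Z, Z)), mul(add(Z, mul(SZ, SZ)), add(add(SSSZ, Z), add(Z, Z))))))))))
  step 28: S(S(S(S(S(S(add(add(Z, Z), mul(add(Z, mul(SZ, SZ)), add(add(SSSZ, Z), add(Z, Z))))))))))
  step 29: S(S(S(S(S(S(add(Z, mul(add(Z, mul(SZ, SZ)), add(add(SSSZ, Z), add(Z, Z))))))))))
  step 30: S(S(S(S(S(S(mul(add(Z, mul(SZ, SZ)), add(add(SSSZ, Z), add(Z, Z)))))))))
  step 31: S(S(S(S(S(S(mul(mul(SZ, SZ), add(add(SSSZ, Z), add(Z, Z)))))))))
  step 32: S(S(S(S(S(S(mul(add(SZ, mul(Z, SZ)), add(add(SSSZ, Z), add(Z, Z)))))))))
  step 33: S(S(S(S(S(S(mul(S(add(Z, mul(Z, SZ))), add(add(SSSZ, Z), add(Z, Z)))))))))
  step 34: S(S(S(S(S(S(add(add(add(SSSZ, Z), add(Z, Z)), mul(add(Z, mul(Z, SZ)), add(add(SSSZ, Z), add(Z, Z))))))))))
  step 35: S(S(S(S(S(S(add(add(S(add(SSZ, Z)), add(Z, Z)), mul(add(Z, mul(Z, SZ)), add(add(SSSZ, Z), add(Z, Z))))))))))
  step 36: S(S(S(S(S(S(add(S(add(add(SSZ, Z), add(Z, Z))), mul(add(Z, mul(Z, SZ)), add(add(SSSZ, Z), add(Z, Z))))))))))
  step 37: S(S(S(S(S(S(S(add(add(add(SSZ, Z), add(Z, Z)), mul(add(Z, mul(Z, SZ)), add(add(SSSZ, Z), add(Z, Z)))))))))))
  step 38: S(S(S(S(S(S(S(add(add(S(add(SZ, Z)), add(Z, Z)), mul(add(Z, mul(Z, SZ)), add(add(SSSZ, Z), add(Z, Z)))))))))))
  step 39: S(S(S(S(S(S(S(add(S(add(add(SZ, Z), add(Z, Z))), mul(add(Z, mul(Z, SZ)), add(add(SSSZ, Z), add(Z, Z)))))))))))
  step 40: S(S(S(S(S(S(S(S(add(add(add(SZ, Z), add(Z, Z)), mul(add(Z, mul(Z, SZ)), add(add(SSSZ, Z), add(Z, Z))))))))))))
  step 41: S(S(S(S(S(S(S(S(add(add(S(add(Z, Z)), add(Z, Z)), mul(add(Z, mul(Z, SZ)), add(add(SSSZ, Z), add(Z, Z))))))))))))
  step 42: S(S(S(S(S(S(S(S(add(S(add(add(Z, Z), add(Z, Z))), mul(add(Z, mul(Z, SZ)), add(add(SSSZ, Z), add(Z, Z))))))))))))
  step 43: S(S(S(S(S(S(S(S(S(add(add(add(Z, Z), add(Z, Z)), mul(add(Z, mul(Z, SZ)), add(add(SSSZ, Z), add(Z, Z)))))))))))))
  step 44: S(S(S(S(S(S(S(S(S(add(add(Z, add(Z, Z)), mul(add(Z, mul(Z, SZ)), add(add(SSSZ, Z), add(Z, Z)))))))))))))
  step 45: S(S(S(S(S(S(S(S(S(add(add(Z, Z), mul(add(Z, mul(Z, SZ)), add(add(SSSZ, Z), add(Z, Z)))))))))))))
  step 46: S(S(S(S(S(S(S(S(S(add(Z, mul(add(Z, mul(Z, SZ)), add(add(SSSZ, Z), add(Z, Z)))))))))))))
  step 47: S(S(S(S(S(S(S(S(S(mul(add(Z, mul(Z, SZ)), add(add(SSSZ, Z), add(Z, Z))))))))))))
  step 48: S(S(S(S(S(S(S(S(S(mul(mul(Z, SZ), add(add(SSSZ, Z), add(Z, Z))))))))))))
  step 49: S(S(S(S(S(S(S(S(S(mul(Z, add(add(SSSZ, Z), add(Z, Z))))))))))))
  step 50: S^9(Z)

Term B:
  start: mul(mul(SSZ, SSZ), add(Z, SZ))
  step 1: mul(add(SSZ, mul(SZ, SSZ)), add(Z, SZ))
  step 2: mul(S(add(SZ, mul(SZ, SSZ))), add(Z, SZ))
  step 3: add(add(Z, SZ), mul(add(SZ, mul(SZ, SSZ)), add(Z, SZ)))
  step 4: add(SZ, mul(add(SZ, mul(SZ, SSZ)), add(Z, SZ)))
  step 5: S(add(Z, mul(add(SZ, mul(SZ, SSZ)), add(Z, SZ))))
  step 6: S(mul(add(SZ, mul(SZ, SSZ)), add(Z, SZ)))
  step 7: S(mul(S(add(Z, mul(SZ, SSZ))), add(Z, SZ)))
  step 8: S(add(add(Z, SZ), mul(add(Z, mul(SZ, SSZ)), add(Z, SZ))))
  step 9: S(add(SZ, mul(add(Z, mul(SZ, SSZ)), add(Z, SZ))))
  step 10: S(S(add(Z, mul(add(Z, mul(SZ, SSZ)), add(Z, SZ)))))
  step 11: S(S(mul(add(Z, mul(SZ, SSZ)), add(Z, SZ))))
  step 12: S(S(mul(mul(SZ, SSZ), add(Z, SZ))))
  step 13: S(S(mul(add(SSZ, mul(Z, SSZ)), add(Z, SZ))))
  step 14: S(S(mul(S(add(SZ, mul(Z, SSZ))), add(Z, SZ))))
  step 15: S(S(add(add(Z, SZ), mul(add(SZ, mul(Z, SSZ)), add(Z, SZ)))))
  step 16: S(S(add(SZ, mul(add(SZ, mul(Z, SSZ)), add(Z, SZ)))))
  step 17: S(S(S(add(Z, mul(add(SZ, mul(Z, SSZ)), add(Z, SZ))))))
  step 18: S(S(S(mul(add(SZ, mul(Z, SSZ)), add(Z, SZ)))))
  step 19: S(S(S(mul(S(add(Z, mul(Z, SSZ))), add(Z, SZ)))))
  step 20: S(S(S(add(add(Z, SZ), mul(add(Z, mul(Z, SSZ)), add(Z, SZ))))))
  step 21: S(S(S(add(SZ, mul(add(Z, mul(Z, SSZ)), add(Z, SZ))))))
  step 22: S(S(S(S(add(Z, mul(add(Z, mul(Z, SSZ)), add(Z, SZ)))))))
  step 23: S(S(S(S(mul(add(Z, mul(Z, SSZ)), add(Z, SZ))))))
  step 24: S(S(S(S(mul(mul(Z, SSZ), add(Z, SZ))))))
  step 25: S(S(S(S(mul(Z, add(Z, SZ))))))
  step 26: S^4(Z)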